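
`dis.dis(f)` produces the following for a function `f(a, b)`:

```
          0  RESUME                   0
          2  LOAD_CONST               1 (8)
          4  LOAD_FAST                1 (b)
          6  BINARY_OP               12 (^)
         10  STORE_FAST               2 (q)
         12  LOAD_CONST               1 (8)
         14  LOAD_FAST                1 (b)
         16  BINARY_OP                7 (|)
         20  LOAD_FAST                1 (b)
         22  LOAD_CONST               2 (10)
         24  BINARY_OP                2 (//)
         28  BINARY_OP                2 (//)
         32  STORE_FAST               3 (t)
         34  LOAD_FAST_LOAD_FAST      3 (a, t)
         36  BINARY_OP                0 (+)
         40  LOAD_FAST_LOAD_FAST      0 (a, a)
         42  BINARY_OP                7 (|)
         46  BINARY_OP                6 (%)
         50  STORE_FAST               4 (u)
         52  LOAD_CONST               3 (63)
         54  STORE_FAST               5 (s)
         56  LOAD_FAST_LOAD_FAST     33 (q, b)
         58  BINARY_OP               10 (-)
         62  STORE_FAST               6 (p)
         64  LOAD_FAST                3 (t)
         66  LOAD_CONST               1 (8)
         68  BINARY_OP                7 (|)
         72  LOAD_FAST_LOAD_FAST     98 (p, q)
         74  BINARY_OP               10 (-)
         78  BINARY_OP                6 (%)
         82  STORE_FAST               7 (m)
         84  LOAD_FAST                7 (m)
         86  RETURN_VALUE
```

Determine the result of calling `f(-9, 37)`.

-22

LOAD_CONST → push 8. Stack: [8]
LOAD_FAST b → push 37. Stack: [8, 37]
BINARY_OP ^ → 8 ^ 37 = 45. Stack: [45]
STORE_FAST q → q=45. Stack: []
LOAD_CONST → push 8. Stack: [8]
LOAD_FAST b → push 37. Stack: [8, 37]
BINARY_OP | → 8 | 37 = 45. Stack: [45]
LOAD_FAST b → push 37. Stack: [45, 37]
LOAD_CONST → push 10. Stack: [45, 37, 10]
BINARY_OP // → 37 // 10 = 3. Stack: [45, 3]
BINARY_OP // → 45 // 3 = 15. Stack: [15]
STORE_FAST t → t=15. Stack: []
LOAD_FAST_LOAD_FAST a,t → push -9,15. Stack: [-9, 15]
BINARY_OP + → -9 + 15 = 6. Stack: [6]
LOAD_FAST_LOAD_FAST a,a → push -9,-9. Stack: [6, -9, -9]
BINARY_OP | → -9 | -9 = -9. Stack: [6, -9]
BINARY_OP % → 6 % -9 = -3. Stack: [-3]
STORE_FAST u → u=-3. Stack: []
LOAD_CONST → push 63. Stack: [63]
STORE_FAST s → s=63. Stack: []
LOAD_FAST_LOAD_FAST q,b → push 45,37. Stack: [45, 37]
BINARY_OP - → 45 - 37 = 8. Stack: [8]
STORE_FAST p → p=8. Stack: []
LOAD_FAST t → push 15. Stack: [15]
LOAD_CONST → push 8. Stack: [15, 8]
BINARY_OP | → 15 | 8 = 15. Stack: [15]
LOAD_FAST_LOAD_FAST p,q → push 8,45. Stack: [15, 8, 45]
BINARY_OP - → 8 - 45 = -37. Stack: [15, -37]
BINARY_OP % → 15 % -37 = -22. Stack: [-22]
STORE_FAST m → m=-22. Stack: []
LOAD_FAST m → push -22. Stack: [-22]
RETURN_VALUE → return -22.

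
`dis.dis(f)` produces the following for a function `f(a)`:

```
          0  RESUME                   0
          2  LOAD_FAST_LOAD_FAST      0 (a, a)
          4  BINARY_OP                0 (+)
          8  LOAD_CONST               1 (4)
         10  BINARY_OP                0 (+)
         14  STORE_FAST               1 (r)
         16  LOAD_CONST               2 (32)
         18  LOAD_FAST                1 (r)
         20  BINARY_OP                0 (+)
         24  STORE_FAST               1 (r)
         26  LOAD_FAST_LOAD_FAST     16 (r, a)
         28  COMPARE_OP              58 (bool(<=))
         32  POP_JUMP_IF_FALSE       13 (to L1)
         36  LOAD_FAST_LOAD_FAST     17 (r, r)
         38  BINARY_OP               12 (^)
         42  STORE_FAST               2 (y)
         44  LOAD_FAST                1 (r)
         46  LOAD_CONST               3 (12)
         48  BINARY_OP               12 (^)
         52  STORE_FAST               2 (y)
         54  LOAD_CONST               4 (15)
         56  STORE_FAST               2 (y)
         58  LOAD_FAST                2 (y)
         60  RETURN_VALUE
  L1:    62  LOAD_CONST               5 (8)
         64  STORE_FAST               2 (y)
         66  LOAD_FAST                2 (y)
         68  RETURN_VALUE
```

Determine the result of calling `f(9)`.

8

LOAD_FAST_LOAD_FAST a,a → push 9,9. Stack: [9, 9]
BINARY_OP + → 9 + 9 = 18. Stack: [18]
LOAD_CONST → push 4. Stack: [18, 4]
BINARY_OP + → 18 + 4 = 22. Stack: [22]
STORE_FAST r → r=22. Stack: []
LOAD_CONST → push 32. Stack: [32]
LOAD_FAST r → push 22. Stack: [32, 22]
BINARY_OP + → 32 + 22 = 54. Stack: [54]
STORE_FAST r → r=54. Stack: []
LOAD_FAST_LOAD_FAST r,a → push 54,9. Stack: [54, 9]
COMPARE_OP bool(<=) → 54 vs 9 = False. Stack: [False]
POP_JUMP_IF_FALSE → pop False; jump. Stack: []
LOAD_CONST → push 8. Stack: [8]
STORE_FAST y → y=8. Stack: []
LOAD_FAST y → push 8. Stack: [8]
RETURN_VALUE → return 8.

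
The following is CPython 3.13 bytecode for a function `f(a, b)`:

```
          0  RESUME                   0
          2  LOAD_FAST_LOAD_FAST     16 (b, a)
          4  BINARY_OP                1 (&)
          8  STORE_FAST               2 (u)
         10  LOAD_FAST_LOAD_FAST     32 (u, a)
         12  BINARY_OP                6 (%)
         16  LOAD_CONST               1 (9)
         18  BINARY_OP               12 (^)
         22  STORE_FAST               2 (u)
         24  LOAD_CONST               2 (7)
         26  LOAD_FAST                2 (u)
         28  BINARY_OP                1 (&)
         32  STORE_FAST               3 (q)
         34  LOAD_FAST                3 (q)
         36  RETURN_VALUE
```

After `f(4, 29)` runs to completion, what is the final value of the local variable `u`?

9

LOAD_FAST_LOAD_FAST b,a → push 29,4. Stack: [29, 4]
BINARY_OP & → 29 & 4 = 4. Stack: [4]
STORE_FAST u → u=4. Stack: []
LOAD_FAST_LOAD_FAST u,a → push 4,4. Stack: [4, 4]
BINARY_OP % → 4 % 4 = 0. Stack: [0]
LOAD_CONST → push 9. Stack: [0, 9]
BINARY_OP ^ → 0 ^ 9 = 9. Stack: [9]
STORE_FAST u → u=9. Stack: []
LOAD_CONST → push 7. Stack: [7]
LOAD_FAST u → push 9. Stack: [7, 9]
BINARY_OP & → 7 & 9 = 1. Stack: [1]
STORE_FAST q → q=1. Stack: []
LOAD_FAST q → push 1. Stack: [1]
RETURN_VALUE → return 1.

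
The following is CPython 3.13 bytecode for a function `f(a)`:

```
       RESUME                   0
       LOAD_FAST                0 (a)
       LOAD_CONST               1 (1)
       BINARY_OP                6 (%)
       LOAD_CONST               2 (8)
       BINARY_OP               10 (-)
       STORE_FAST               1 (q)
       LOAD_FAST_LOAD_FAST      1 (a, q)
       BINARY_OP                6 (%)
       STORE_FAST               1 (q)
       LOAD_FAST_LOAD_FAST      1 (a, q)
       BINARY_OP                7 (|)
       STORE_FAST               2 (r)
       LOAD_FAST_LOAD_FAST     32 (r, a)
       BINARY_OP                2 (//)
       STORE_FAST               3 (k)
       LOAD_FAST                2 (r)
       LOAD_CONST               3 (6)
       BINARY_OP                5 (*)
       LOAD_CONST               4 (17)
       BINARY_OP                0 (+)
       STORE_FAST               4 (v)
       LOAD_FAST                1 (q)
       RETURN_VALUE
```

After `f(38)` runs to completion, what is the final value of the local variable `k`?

LOAD_FAST a → push 38. Stack: [38]
LOAD_CONST → push 1. Stack: [38, 1]
BINARY_OP % → 38 % 1 = 0. Stack: [0]
LOAD_CONST → push 8. Stack: [0, 8]
BINARY_OP - → 0 - 8 = -8. Stack: [-8]
STORE_FAST q → q=-8. Stack: []
LOAD_FAST_LOAD_FAST a,q → push 38,-8. Stack: [38, -8]
BINARY_OP % → 38 % -8 = -2. Stack: [-2]
STORE_FAST q → q=-2. Stack: []
LOAD_FAST_LOAD_FAST a,q → push 38,-2. Stack: [38, -2]
BINARY_OP | → 38 | -2 = -2. Stack: [-2]
STORE_FAST r → r=-2. Stack: []
LOAD_FAST_LOAD_FAST r,a → push -2,38. Stack: [-2, 38]
BINARY_OP // → -2 // 38 = -1. Stack: [-1]
STORE_FAST k → k=-1. Stack: []
LOAD_FAST r → push -2. Stack: [-2]
LOAD_CONST → push 6. Stack: [-2, 6]
BINARY_OP * → -2 * 6 = -12. Stack: [-12]
LOAD_CONST → push 17. Stack: [-12, 17]
BINARY_OP + → -12 + 17 = 5. Stack: [5]
STORE_FAST v → v=5. Stack: []
LOAD_FAST q → push -2. Stack: [-2]
RETURN_VALUE → return -2.

-1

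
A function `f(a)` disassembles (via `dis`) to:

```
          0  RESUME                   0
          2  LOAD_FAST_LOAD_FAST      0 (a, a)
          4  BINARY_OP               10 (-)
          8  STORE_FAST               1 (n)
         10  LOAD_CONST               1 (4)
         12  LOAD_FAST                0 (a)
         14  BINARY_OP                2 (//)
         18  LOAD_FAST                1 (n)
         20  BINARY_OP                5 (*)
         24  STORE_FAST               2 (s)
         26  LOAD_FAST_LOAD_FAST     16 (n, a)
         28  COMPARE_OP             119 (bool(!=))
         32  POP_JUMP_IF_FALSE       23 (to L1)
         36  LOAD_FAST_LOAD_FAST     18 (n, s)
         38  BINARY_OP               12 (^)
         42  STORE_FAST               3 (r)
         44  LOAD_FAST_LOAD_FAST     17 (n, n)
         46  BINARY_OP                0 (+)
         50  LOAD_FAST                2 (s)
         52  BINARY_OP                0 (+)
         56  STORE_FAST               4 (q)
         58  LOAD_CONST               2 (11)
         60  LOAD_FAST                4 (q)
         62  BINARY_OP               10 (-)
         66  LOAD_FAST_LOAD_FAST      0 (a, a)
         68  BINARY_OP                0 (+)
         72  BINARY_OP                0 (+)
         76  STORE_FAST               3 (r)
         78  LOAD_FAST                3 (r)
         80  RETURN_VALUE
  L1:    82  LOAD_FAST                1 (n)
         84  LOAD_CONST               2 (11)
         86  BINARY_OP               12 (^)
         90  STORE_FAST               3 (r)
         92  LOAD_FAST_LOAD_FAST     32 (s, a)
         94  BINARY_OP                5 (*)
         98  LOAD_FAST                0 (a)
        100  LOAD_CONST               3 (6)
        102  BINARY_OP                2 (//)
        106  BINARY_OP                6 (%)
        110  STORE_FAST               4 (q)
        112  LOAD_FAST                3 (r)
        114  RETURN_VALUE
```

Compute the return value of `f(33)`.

LOAD_FAST_LOAD_FAST a,a → push 33,33. Stack: [33, 33]
BINARY_OP - → 33 - 33 = 0. Stack: [0]
STORE_FAST n → n=0. Stack: []
LOAD_CONST → push 4. Stack: [4]
LOAD_FAST a → push 33. Stack: [4, 33]
BINARY_OP // → 4 // 33 = 0. Stack: [0]
LOAD_FAST n → push 0. Stack: [0, 0]
BINARY_OP * → 0 * 0 = 0. Stack: [0]
STORE_FAST s → s=0. Stack: []
LOAD_FAST_LOAD_FAST n,a → push 0,33. Stack: [0, 33]
COMPARE_OP bool(!=) → 0 vs 33 = True. Stack: [True]
POP_JUMP_IF_FALSE → pop True; no jump. Stack: []
LOAD_FAST_LOAD_FAST n,s → push 0,0. Stack: [0, 0]
BINARY_OP ^ → 0 ^ 0 = 0. Stack: [0]
STORE_FAST r → r=0. Stack: []
LOAD_FAST_LOAD_FAST n,n → push 0,0. Stack: [0, 0]
BINARY_OP + → 0 + 0 = 0. Stack: [0]
LOAD_FAST s → push 0. Stack: [0, 0]
BINARY_OP + → 0 + 0 = 0. Stack: [0]
STORE_FAST q → q=0. Stack: []
LOAD_CONST → push 11. Stack: [11]
LOAD_FAST q → push 0. Stack: [11, 0]
BINARY_OP - → 11 - 0 = 11. Stack: [11]
LOAD_FAST_LOAD_FAST a,a → push 33,33. Stack: [11, 33, 33]
BINARY_OP + → 33 + 33 = 66. Stack: [11, 66]
BINARY_OP + → 11 + 66 = 77. Stack: [77]
STORE_FAST r → r=77. Stack: []
LOAD_FAST r → push 77. Stack: [77]
RETURN_VALUE → return 77.

77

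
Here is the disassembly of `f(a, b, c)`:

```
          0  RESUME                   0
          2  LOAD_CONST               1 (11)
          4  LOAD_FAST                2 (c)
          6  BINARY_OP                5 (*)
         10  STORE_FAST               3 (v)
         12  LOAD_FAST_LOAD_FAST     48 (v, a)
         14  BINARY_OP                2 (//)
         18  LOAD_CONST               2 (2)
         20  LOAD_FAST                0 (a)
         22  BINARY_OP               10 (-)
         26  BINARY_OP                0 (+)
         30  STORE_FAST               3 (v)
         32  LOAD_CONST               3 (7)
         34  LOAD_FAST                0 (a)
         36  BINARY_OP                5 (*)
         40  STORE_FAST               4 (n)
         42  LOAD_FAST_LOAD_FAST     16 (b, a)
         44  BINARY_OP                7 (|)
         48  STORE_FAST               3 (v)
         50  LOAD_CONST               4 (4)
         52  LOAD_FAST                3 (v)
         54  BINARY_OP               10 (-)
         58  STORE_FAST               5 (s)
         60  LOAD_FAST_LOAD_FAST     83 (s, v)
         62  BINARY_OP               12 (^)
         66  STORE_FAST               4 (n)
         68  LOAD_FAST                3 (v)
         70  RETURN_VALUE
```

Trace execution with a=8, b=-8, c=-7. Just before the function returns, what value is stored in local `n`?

LOAD_CONST → push 11. Stack: [11]
LOAD_FAST c → push -7. Stack: [11, -7]
BINARY_OP * → 11 * -7 = -77. Stack: [-77]
STORE_FAST v → v=-77. Stack: []
LOAD_FAST_LOAD_FAST v,a → push -77,8. Stack: [-77, 8]
BINARY_OP // → -77 // 8 = -10. Stack: [-10]
LOAD_CONST → push 2. Stack: [-10, 2]
LOAD_FAST a → push 8. Stack: [-10, 2, 8]
BINARY_OP - → 2 - 8 = -6. Stack: [-10, -6]
BINARY_OP + → -10 + -6 = -16. Stack: [-16]
STORE_FAST v → v=-16. Stack: []
LOAD_CONST → push 7. Stack: [7]
LOAD_FAST a → push 8. Stack: [7, 8]
BINARY_OP * → 7 * 8 = 56. Stack: [56]
STORE_FAST n → n=56. Stack: []
LOAD_FAST_LOAD_FAST b,a → push -8,8. Stack: [-8, 8]
BINARY_OP | → -8 | 8 = -8. Stack: [-8]
STORE_FAST v → v=-8. Stack: []
LOAD_CONST → push 4. Stack: [4]
LOAD_FAST v → push -8. Stack: [4, -8]
BINARY_OP - → 4 - -8 = 12. Stack: [12]
STORE_FAST s → s=12. Stack: []
LOAD_FAST_LOAD_FAST s,v → push 12,-8. Stack: [12, -8]
BINARY_OP ^ → 12 ^ -8 = -12. Stack: [-12]
STORE_FAST n → n=-12. Stack: []
LOAD_FAST v → push -8. Stack: [-8]
RETURN_VALUE → return -8.

-12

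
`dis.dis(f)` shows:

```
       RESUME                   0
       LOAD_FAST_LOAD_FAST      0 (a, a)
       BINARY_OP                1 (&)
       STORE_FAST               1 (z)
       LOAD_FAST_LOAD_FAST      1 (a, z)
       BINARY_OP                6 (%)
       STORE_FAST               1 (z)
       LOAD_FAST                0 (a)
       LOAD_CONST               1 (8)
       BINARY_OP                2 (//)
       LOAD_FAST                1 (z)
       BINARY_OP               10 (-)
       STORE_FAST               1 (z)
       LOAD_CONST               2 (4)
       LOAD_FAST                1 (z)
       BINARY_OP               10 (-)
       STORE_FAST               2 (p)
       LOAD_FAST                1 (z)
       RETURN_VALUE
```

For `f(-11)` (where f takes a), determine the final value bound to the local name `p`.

LOAD_FAST_LOAD_FAST a,a → push -11,-11. Stack: [-11, -11]
BINARY_OP & → -11 & -11 = -11. Stack: [-11]
STORE_FAST z → z=-11. Stack: []
LOAD_FAST_LOAD_FAST a,z → push -11,-11. Stack: [-11, -11]
BINARY_OP % → -11 % -11 = 0. Stack: [0]
STORE_FAST z → z=0. Stack: []
LOAD_FAST a → push -11. Stack: [-11]
LOAD_CONST → push 8. Stack: [-11, 8]
BINARY_OP // → -11 // 8 = -2. Stack: [-2]
LOAD_FAST z → push 0. Stack: [-2, 0]
BINARY_OP - → -2 - 0 = -2. Stack: [-2]
STORE_FAST z → z=-2. Stack: []
LOAD_CONST → push 4. Stack: [4]
LOAD_FAST z → push -2. Stack: [4, -2]
BINARY_OP - → 4 - -2 = 6. Stack: [6]
STORE_FAST p → p=6. Stack: []
LOAD_FAST z → push -2. Stack: [-2]
RETURN_VALUE → return -2.

6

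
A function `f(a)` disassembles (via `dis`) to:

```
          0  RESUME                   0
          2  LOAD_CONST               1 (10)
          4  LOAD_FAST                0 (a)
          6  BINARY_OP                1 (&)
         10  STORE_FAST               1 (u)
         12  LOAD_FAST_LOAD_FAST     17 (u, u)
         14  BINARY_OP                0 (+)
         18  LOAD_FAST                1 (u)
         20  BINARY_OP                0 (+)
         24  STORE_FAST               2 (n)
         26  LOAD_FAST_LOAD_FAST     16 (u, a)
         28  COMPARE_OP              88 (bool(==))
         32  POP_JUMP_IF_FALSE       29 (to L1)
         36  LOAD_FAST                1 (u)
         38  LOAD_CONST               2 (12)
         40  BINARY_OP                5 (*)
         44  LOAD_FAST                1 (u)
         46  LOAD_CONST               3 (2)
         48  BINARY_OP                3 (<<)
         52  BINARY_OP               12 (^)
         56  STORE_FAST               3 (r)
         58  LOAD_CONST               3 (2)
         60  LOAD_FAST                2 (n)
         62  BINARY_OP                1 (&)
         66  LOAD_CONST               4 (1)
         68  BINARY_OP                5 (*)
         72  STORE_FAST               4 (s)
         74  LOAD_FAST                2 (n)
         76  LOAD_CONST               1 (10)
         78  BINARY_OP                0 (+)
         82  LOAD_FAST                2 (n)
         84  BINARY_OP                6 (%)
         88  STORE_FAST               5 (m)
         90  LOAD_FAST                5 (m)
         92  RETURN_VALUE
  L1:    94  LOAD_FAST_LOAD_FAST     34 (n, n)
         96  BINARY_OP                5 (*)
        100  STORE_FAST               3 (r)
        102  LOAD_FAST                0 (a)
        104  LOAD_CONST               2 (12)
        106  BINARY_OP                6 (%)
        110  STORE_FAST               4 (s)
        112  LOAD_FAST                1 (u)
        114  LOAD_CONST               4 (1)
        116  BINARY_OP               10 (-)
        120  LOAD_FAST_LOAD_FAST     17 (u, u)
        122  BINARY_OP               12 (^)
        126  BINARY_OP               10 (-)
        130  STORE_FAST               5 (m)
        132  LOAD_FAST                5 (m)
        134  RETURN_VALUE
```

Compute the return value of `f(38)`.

LOAD_CONST → push 10. Stack: [10]
LOAD_FAST a → push 38. Stack: [10, 38]
BINARY_OP & → 10 & 38 = 2. Stack: [2]
STORE_FAST u → u=2. Stack: []
LOAD_FAST_LOAD_FAST u,u → push 2,2. Stack: [2, 2]
BINARY_OP + → 2 + 2 = 4. Stack: [4]
LOAD_FAST u → push 2. Stack: [4, 2]
BINARY_OP + → 4 + 2 = 6. Stack: [6]
STORE_FAST n → n=6. Stack: []
LOAD_FAST_LOAD_FAST u,a → push 2,38. Stack: [2, 38]
COMPARE_OP bool(==) → 2 vs 38 = False. Stack: [False]
POP_JUMP_IF_FALSE → pop False; jump. Stack: []
LOAD_FAST_LOAD_FAST n,n → push 6,6. Stack: [6, 6]
BINARY_OP * → 6 * 6 = 36. Stack: [36]
STORE_FAST r → r=36. Stack: []
LOAD_FAST a → push 38. Stack: [38]
LOAD_CONST → push 12. Stack: [38, 12]
BINARY_OP % → 38 % 12 = 2. Stack: [2]
STORE_FAST s → s=2. Stack: []
LOAD_FAST u → push 2. Stack: [2]
LOAD_CONST → push 1. Stack: [2, 1]
BINARY_OP - → 2 - 1 = 1. Stack: [1]
LOAD_FAST_LOAD_FAST u,u → push 2,2. Stack: [1, 2, 2]
BINARY_OP ^ → 2 ^ 2 = 0. Stack: [1, 0]
BINARY_OP - → 1 - 0 = 1. Stack: [1]
STORE_FAST m → m=1. Stack: []
LOAD_FAST m → push 1. Stack: [1]
RETURN_VALUE → return 1.

1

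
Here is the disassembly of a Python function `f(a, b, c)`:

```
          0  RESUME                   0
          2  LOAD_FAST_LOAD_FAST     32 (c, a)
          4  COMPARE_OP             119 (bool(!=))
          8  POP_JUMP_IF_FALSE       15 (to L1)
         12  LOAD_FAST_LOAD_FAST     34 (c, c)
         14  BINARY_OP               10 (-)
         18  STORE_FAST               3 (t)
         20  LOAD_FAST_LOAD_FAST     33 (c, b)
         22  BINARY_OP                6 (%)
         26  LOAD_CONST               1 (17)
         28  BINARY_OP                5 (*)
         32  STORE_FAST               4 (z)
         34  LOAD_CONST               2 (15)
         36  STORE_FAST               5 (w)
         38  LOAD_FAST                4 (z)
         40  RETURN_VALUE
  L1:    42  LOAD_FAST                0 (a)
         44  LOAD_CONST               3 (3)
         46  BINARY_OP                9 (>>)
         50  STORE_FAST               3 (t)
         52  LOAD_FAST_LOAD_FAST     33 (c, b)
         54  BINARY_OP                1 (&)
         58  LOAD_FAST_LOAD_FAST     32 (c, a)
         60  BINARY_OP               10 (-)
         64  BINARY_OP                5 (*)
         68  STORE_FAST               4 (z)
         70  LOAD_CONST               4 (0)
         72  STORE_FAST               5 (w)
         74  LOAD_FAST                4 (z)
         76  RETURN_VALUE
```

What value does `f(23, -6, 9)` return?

-51

LOAD_FAST_LOAD_FAST c,a → push 9,23. Stack: [9, 23]
COMPARE_OP bool(!=) → 9 vs 23 = True. Stack: [True]
POP_JUMP_IF_FALSE → pop True; no jump. Stack: []
LOAD_FAST_LOAD_FAST c,c → push 9,9. Stack: [9, 9]
BINARY_OP - → 9 - 9 = 0. Stack: [0]
STORE_FAST t → t=0. Stack: []
LOAD_FAST_LOAD_FAST c,b → push 9,-6. Stack: [9, -6]
BINARY_OP % → 9 % -6 = -3. Stack: [-3]
LOAD_CONST → push 17. Stack: [-3, 17]
BINARY_OP * → -3 * 17 = -51. Stack: [-51]
STORE_FAST z → z=-51. Stack: []
LOAD_CONST → push 15. Stack: [15]
STORE_FAST w → w=15. Stack: []
LOAD_FAST z → push -51. Stack: [-51]
RETURN_VALUE → return -51.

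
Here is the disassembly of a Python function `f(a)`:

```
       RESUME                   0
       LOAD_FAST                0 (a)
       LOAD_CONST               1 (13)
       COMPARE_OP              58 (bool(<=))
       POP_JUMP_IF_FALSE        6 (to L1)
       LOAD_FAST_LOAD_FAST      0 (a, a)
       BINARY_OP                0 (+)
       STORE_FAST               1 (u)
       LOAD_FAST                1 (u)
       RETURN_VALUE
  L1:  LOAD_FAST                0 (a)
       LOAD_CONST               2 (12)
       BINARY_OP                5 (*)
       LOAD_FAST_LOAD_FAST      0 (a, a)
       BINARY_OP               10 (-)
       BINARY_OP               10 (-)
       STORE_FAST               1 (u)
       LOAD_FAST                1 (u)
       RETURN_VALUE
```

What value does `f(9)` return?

18

LOAD_FAST a → push 9. Stack: [9]
LOAD_CONST → push 13. Stack: [9, 13]
COMPARE_OP bool(<=) → 9 vs 13 = True. Stack: [True]
POP_JUMP_IF_FALSE → pop True; no jump. Stack: []
LOAD_FAST_LOAD_FAST a,a → push 9,9. Stack: [9, 9]
BINARY_OP + → 9 + 9 = 18. Stack: [18]
STORE_FAST u → u=18. Stack: []
LOAD_FAST u → push 18. Stack: [18]
RETURN_VALUE → return 18.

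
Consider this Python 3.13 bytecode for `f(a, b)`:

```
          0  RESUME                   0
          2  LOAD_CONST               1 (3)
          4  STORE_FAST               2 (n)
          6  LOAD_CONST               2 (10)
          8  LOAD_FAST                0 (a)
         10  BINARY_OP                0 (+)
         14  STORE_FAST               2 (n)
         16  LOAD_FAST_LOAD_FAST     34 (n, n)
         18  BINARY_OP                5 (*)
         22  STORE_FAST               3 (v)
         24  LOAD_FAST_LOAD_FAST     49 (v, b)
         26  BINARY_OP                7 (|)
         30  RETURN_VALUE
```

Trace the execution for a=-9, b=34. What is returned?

LOAD_CONST → push 3. Stack: [3]
STORE_FAST n → n=3. Stack: []
LOAD_CONST → push 10. Stack: [10]
LOAD_FAST a → push -9. Stack: [10, -9]
BINARY_OP + → 10 + -9 = 1. Stack: [1]
STORE_FAST n → n=1. Stack: []
LOAD_FAST_LOAD_FAST n,n → push 1,1. Stack: [1, 1]
BINARY_OP * → 1 * 1 = 1. Stack: [1]
STORE_FAST v → v=1. Stack: []
LOAD_FAST_LOAD_FAST v,b → push 1,34. Stack: [1, 34]
BINARY_OP | → 1 | 34 = 35. Stack: [35]
RETURN_VALUE → return 35.

35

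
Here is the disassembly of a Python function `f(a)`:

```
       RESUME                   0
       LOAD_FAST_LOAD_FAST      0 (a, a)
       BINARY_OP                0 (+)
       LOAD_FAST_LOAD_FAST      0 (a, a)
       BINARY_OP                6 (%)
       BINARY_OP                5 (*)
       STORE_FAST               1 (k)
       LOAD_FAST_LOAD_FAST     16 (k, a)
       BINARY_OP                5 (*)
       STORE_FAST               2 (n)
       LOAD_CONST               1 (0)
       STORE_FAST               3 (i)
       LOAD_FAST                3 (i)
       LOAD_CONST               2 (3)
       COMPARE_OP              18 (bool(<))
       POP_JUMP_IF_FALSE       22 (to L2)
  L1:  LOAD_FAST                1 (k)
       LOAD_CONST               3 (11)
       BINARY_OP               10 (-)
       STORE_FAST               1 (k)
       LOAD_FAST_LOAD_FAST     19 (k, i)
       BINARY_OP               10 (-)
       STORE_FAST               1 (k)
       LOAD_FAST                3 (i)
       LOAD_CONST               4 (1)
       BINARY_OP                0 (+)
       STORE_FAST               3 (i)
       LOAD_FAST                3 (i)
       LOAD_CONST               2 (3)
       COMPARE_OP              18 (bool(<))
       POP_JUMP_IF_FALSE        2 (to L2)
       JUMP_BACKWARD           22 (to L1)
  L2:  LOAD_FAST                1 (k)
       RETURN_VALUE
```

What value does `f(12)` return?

-36

LOAD_FAST_LOAD_FAST a,a → push 12,12. Stack: [12, 12]
BINARY_OP + → 12 + 12 = 24. Stack: [24]
LOAD_FAST_LOAD_FAST a,a → push 12,12. Stack: [24, 12, 12]
BINARY_OP % → 12 % 12 = 0. Stack: [24, 0]
BINARY_OP * → 24 * 0 = 0. Stack: [0]
STORE_FAST k → k=0. Stack: []
LOAD_FAST_LOAD_FAST k,a → push 0,12. Stack: [0, 12]
BINARY_OP * → 0 * 12 = 0. Stack: [0]
STORE_FAST n → n=0. Stack: []
LOAD_CONST → push 0. Stack: [0]
STORE_FAST i → i=0. Stack: []
LOAD_FAST i → push 0. Stack: [0]
LOAD_CONST → push 3. Stack: [0, 3]
COMPARE_OP bool(<) → 0 vs 3 = True. Stack: [True]
POP_JUMP_IF_FALSE → pop True; no jump. Stack: []
LOAD_FAST k → push 0. Stack: [0]
LOAD_CONST → push 11. Stack: [0, 11]
BINARY_OP - → 0 - 11 = -11. Stack: [-11]
STORE_FAST k → k=-11. Stack: []
LOAD_FAST_LOAD_FAST k,i → push -11,0. Stack: [-11, 0]
BINARY_OP - → -11 - 0 = -11. Stack: [-11]
STORE_FAST k → k=-11. Stack: []
LOAD_FAST i → push 0. Stack: [0]
LOAD_CONST → push 1. Stack: [0, 1]
BINARY_OP + → 0 + 1 = 1. Stack: [1]
STORE_FAST i → i=1. Stack: []
LOAD_FAST i → push 1. Stack: [1]
LOAD_CONST → push 3. Stack: [1, 3]
COMPARE_OP bool(<) → 1 vs 3 = True. Stack: [True]
POP_JUMP_IF_FALSE → pop True; no jump. Stack: []
LOAD_FAST k → push -11. Stack: [-11]
LOAD_CONST → push 11. Stack: [-11, 11]
BINARY_OP - → -11 - 11 = -22. Stack: [-22]
STORE_FAST k → k=-22. Stack: []
LOAD_FAST_LOAD_FAST k,i → push -22,1. Stack: [-22, 1]
BINARY_OP - → -22 - 1 = -23. Stack: [-23]
STORE_FAST k → k=-23. Stack: []
LOAD_FAST i → push 1. Stack: [1]
LOAD_CONST → push 1. Stack: [1, 1]
BINARY_OP + → 1 + 1 = 2. Stack: [2]
STORE_FAST i → i=2. Stack: []
LOAD_FAST i → push 2. Stack: [2]
LOAD_CONST → push 3. Stack: [2, 3]
COMPARE_OP bool(<) → 2 vs 3 = True. Stack: [True]
POP_JUMP_IF_FALSE → pop True; no jump. Stack: []
LOAD_FAST k → push -23. Stack: [-23]
LOAD_CONST → push 11. Stack: [-23, 11]
BINARY_OP - → -23 - 11 = -34. Stack: [-34]
STORE_FAST k → k=-34. Stack: []
LOAD_FAST_LOAD_FAST k,i → push -34,2. Stack: [-34, 2]
BINARY_OP - → -34 - 2 = -36. Stack: [-36]
STORE_FAST k → k=-36. Stack: []
LOAD_FAST i → push 2. Stack: [2]
LOAD_CONST → push 1. Stack: [2, 1]
BINARY_OP + → 2 + 1 = 3. Stack: [3]
STORE_FAST i → i=3. Stack: []
LOAD_FAST i → push 3. Stack: [3]
LOAD_CONST → push 3. Stack: [3, 3]
COMPARE_OP bool(<) → 3 vs 3 = False. Stack: [False]
POP_JUMP_IF_FALSE → pop False; jump. Stack: []
LOAD_FAST k → push -36. Stack: [-36]
RETURN_VALUE → return -36.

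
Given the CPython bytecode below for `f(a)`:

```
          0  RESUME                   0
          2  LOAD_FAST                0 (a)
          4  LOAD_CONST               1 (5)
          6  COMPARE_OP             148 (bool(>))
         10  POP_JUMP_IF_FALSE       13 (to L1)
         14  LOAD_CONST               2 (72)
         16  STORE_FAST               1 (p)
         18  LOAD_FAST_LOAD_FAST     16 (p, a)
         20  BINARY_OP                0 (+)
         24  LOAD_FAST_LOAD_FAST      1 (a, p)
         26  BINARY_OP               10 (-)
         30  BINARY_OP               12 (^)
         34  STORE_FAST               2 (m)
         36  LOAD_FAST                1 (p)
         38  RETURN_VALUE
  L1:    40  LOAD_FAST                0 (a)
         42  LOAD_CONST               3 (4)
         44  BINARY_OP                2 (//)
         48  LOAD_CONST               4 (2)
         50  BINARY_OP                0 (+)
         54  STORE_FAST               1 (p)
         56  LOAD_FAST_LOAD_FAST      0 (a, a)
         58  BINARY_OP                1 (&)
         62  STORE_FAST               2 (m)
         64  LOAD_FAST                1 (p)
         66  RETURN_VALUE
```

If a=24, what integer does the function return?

LOAD_FAST a → push 24. Stack: [24]
LOAD_CONST → push 5. Stack: [24, 5]
COMPARE_OP bool(>) → 24 vs 5 = True. Stack: [True]
POP_JUMP_IF_FALSE → pop True; no jump. Stack: []
LOAD_CONST → push 72. Stack: [72]
STORE_FAST p → p=72. Stack: []
LOAD_FAST_LOAD_FAST p,a → push 72,24. Stack: [72, 24]
BINARY_OP + → 72 + 24 = 96. Stack: [96]
LOAD_FAST_LOAD_FAST a,p → push 24,72. Stack: [96, 24, 72]
BINARY_OP - → 24 - 72 = -48. Stack: [96, -48]
BINARY_OP ^ → 96 ^ -48 = -80. Stack: [-80]
STORE_FAST m → m=-80. Stack: []
LOAD_FAST p → push 72. Stack: [72]
RETURN_VALUE → return 72.

72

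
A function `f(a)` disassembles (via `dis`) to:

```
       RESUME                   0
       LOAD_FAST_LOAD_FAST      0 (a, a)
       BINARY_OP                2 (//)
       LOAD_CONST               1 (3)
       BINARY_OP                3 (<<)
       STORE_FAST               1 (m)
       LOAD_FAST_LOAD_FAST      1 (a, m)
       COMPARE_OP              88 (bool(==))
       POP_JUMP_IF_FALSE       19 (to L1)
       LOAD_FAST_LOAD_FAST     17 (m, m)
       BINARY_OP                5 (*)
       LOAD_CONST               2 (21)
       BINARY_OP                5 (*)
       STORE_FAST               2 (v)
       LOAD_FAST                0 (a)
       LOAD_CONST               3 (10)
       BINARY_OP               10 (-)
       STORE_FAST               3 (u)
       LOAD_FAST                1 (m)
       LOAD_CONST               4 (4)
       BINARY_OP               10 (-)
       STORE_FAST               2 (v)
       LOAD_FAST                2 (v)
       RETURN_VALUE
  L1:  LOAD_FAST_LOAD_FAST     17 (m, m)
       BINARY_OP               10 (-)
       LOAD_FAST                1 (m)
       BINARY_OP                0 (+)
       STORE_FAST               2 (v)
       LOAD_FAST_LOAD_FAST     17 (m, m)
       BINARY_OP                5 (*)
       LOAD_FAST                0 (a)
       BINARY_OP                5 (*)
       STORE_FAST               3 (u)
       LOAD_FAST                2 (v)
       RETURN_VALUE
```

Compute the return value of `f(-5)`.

LOAD_FAST_LOAD_FAST a,a → push -5,-5. Stack: [-5, -5]
BINARY_OP // → -5 // -5 = 1. Stack: [1]
LOAD_CONST → push 3. Stack: [1, 3]
BINARY_OP << → 1 << 3 = 8. Stack: [8]
STORE_FAST m → m=8. Stack: []
LOAD_FAST_LOAD_FAST a,m → push -5,8. Stack: [-5, 8]
COMPARE_OP bool(==) → -5 vs 8 = False. Stack: [False]
POP_JUMP_IF_FALSE → pop False; jump. Stack: []
LOAD_FAST_LOAD_FAST m,m → push 8,8. Stack: [8, 8]
BINARY_OP - → 8 - 8 = 0. Stack: [0]
LOAD_FAST m → push 8. Stack: [0, 8]
BINARY_OP + → 0 + 8 = 8. Stack: [8]
STORE_FAST v → v=8. Stack: []
LOAD_FAST_LOAD_FAST m,m → push 8,8. Stack: [8, 8]
BINARY_OP * → 8 * 8 = 64. Stack: [64]
LOAD_FAST a → push -5. Stack: [64, -5]
BINARY_OP * → 64 * -5 = -320. Stack: [-320]
STORE_FAST u → u=-320. Stack: []
LOAD_FAST v → push 8. Stack: [8]
RETURN_VALUE → return 8.

8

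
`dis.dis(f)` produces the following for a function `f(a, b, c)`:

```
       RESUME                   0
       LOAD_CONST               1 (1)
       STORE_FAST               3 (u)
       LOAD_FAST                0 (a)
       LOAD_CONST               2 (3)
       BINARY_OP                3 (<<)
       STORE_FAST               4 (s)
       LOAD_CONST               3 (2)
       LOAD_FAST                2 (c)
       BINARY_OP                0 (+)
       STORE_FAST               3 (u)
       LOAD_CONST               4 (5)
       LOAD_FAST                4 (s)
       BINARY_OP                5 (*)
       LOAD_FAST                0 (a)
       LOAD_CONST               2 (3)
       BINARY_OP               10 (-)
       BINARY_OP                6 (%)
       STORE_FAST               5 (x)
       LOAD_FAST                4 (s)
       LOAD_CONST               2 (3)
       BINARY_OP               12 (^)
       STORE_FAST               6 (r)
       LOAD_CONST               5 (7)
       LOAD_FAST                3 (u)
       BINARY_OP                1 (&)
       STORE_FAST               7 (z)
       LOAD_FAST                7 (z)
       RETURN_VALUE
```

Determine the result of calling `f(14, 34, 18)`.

4

LOAD_CONST → push 1. Stack: [1]
STORE_FAST u → u=1. Stack: []
LOAD_FAST a → push 14. Stack: [14]
LOAD_CONST → push 3. Stack: [14, 3]
BINARY_OP << → 14 << 3 = 112. Stack: [112]
STORE_FAST s → s=112. Stack: []
LOAD_CONST → push 2. Stack: [2]
LOAD_FAST c → push 18. Stack: [2, 18]
BINARY_OP + → 2 + 18 = 20. Stack: [20]
STORE_FAST u → u=20. Stack: []
LOAD_CONST → push 5. Stack: [5]
LOAD_FAST s → push 112. Stack: [5, 112]
BINARY_OP * → 5 * 112 = 560. Stack: [560]
LOAD_FAST a → push 14. Stack: [560, 14]
LOAD_CONST → push 3. Stack: [560, 14, 3]
BINARY_OP - → 14 - 3 = 11. Stack: [560, 11]
BINARY_OP % → 560 % 11 = 10. Stack: [10]
STORE_FAST x → x=10. Stack: []
LOAD_FAST s → push 112. Stack: [112]
LOAD_CONST → push 3. Stack: [112, 3]
BINARY_OP ^ → 112 ^ 3 = 115. Stack: [115]
STORE_FAST r → r=115. Stack: []
LOAD_CONST → push 7. Stack: [7]
LOAD_FAST u → push 20. Stack: [7, 20]
BINARY_OP & → 7 & 20 = 4. Stack: [4]
STORE_FAST z → z=4. Stack: []
LOAD_FAST z → push 4. Stack: [4]
RETURN_VALUE → return 4.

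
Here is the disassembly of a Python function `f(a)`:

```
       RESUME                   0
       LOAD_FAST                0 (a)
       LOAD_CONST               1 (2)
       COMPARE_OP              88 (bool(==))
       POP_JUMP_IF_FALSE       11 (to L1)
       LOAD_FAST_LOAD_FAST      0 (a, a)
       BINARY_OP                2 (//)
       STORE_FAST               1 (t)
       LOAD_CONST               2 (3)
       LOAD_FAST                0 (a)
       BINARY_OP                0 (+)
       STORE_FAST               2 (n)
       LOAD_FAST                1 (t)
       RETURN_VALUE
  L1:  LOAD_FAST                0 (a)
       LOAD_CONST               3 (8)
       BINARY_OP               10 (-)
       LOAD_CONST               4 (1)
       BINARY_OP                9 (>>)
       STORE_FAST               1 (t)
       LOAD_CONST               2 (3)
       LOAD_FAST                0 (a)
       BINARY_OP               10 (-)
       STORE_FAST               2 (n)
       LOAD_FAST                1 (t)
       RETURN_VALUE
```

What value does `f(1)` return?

-4

LOAD_FAST a → push 1. Stack: [1]
LOAD_CONST → push 2. Stack: [1, 2]
COMPARE_OP bool(==) → 1 vs 2 = False. Stack: [False]
POP_JUMP_IF_FALSE → pop False; jump. Stack: []
LOAD_FAST a → push 1. Stack: [1]
LOAD_CONST → push 8. Stack: [1, 8]
BINARY_OP - → 1 - 8 = -7. Stack: [-7]
LOAD_CONST → push 1. Stack: [-7, 1]
BINARY_OP >> → -7 >> 1 = -4. Stack: [-4]
STORE_FAST t → t=-4. Stack: []
LOAD_CONST → push 3. Stack: [3]
LOAD_FAST a → push 1. Stack: [3, 1]
BINARY_OP - → 3 - 1 = 2. Stack: [2]
STORE_FAST n → n=2. Stack: []
LOAD_FAST t → push -4. Stack: [-4]
RETURN_VALUE → return -4.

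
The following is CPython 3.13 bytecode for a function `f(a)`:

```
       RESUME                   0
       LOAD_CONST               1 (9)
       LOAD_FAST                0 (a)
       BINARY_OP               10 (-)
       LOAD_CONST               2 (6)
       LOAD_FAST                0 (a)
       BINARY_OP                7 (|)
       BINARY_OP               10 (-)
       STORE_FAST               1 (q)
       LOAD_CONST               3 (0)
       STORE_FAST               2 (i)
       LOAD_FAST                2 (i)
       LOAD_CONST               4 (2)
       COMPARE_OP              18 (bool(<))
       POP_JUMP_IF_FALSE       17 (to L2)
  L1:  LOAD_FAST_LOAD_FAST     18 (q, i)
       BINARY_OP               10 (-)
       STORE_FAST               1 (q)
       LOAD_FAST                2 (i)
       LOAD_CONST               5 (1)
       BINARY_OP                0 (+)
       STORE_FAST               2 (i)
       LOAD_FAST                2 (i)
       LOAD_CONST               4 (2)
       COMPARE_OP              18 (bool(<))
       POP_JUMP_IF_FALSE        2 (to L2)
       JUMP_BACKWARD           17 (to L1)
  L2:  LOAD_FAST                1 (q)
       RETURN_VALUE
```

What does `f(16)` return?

LOAD_CONST → push 9. Stack: [9]
LOAD_FAST a → push 16. Stack: [9, 16]
BINARY_OP - → 9 - 16 = -7. Stack: [-7]
LOAD_CONST → push 6. Stack: [-7, 6]
LOAD_FAST a → push 16. Stack: [-7, 6, 16]
BINARY_OP | → 6 | 16 = 22. Stack: [-7, 22]
BINARY_OP - → -7 - 22 = -29. Stack: [-29]
STORE_FAST q → q=-29. Stack: []
LOAD_CONST → push 0. Stack: [0]
STORE_FAST i → i=0. Stack: []
LOAD_FAST i → push 0. Stack: [0]
LOAD_CONST → push 2. Stack: [0, 2]
COMPARE_OP bool(<) → 0 vs 2 = True. Stack: [True]
POP_JUMP_IF_FALSE → pop True; no jump. Stack: []
LOAD_FAST_LOAD_FAST q,i → push -29,0. Stack: [-29, 0]
BINARY_OP - → -29 - 0 = -29. Stack: [-29]
STORE_FAST q → q=-29. Stack: []
LOAD_FAST i → push 0. Stack: [0]
LOAD_CONST → push 1. Stack: [0, 1]
BINARY_OP + → 0 + 1 = 1. Stack: [1]
STORE_FAST i → i=1. Stack: []
LOAD_FAST i → push 1. Stack: [1]
LOAD_CONST → push 2. Stack: [1, 2]
COMPARE_OP bool(<) → 1 vs 2 = True. Stack: [True]
POP_JUMP_IF_FALSE → pop True; no jump. Stack: []
LOAD_FAST_LOAD_FAST q,i → push -29,1. Stack: [-29, 1]
BINARY_OP - → -29 - 1 = -30. Stack: [-30]
STORE_FAST q → q=-30. Stack: []
LOAD_FAST i → push 1. Stack: [1]
LOAD_CONST → push 1. Stack: [1, 1]
BINARY_OP + → 1 + 1 = 2. Stack: [2]
STORE_FAST i → i=2. Stack: []
LOAD_FAST i → push 2. Stack: [2]
LOAD_CONST → push 2. Stack: [2, 2]
COMPARE_OP bool(<) → 2 vs 2 = False. Stack: [False]
POP_JUMP_IF_FALSE → pop False; jump. Stack: []
LOAD_FAST q → push -30. Stack: [-30]
RETURN_VALUE → return -30.

-30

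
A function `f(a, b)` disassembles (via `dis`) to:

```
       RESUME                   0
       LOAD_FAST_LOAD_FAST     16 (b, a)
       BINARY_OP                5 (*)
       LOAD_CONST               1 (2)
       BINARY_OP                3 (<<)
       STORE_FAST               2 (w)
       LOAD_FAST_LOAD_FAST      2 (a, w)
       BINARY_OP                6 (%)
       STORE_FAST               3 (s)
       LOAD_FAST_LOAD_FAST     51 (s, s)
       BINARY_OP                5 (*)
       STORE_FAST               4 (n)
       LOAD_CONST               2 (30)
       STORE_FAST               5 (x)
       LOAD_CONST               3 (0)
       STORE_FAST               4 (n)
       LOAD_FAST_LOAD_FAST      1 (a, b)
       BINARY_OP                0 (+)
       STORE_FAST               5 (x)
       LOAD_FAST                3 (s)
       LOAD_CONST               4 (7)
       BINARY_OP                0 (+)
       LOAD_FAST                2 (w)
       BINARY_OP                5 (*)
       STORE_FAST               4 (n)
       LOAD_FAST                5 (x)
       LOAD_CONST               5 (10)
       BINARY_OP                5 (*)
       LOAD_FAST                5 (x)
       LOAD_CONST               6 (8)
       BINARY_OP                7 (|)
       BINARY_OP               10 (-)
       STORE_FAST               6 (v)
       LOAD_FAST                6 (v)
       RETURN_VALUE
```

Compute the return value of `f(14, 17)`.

279

LOAD_FAST_LOAD_FAST b,a → push 17,14. Stack: [17, 14]
BINARY_OP * → 17 * 14 = 238. Stack: [238]
LOAD_CONST → push 2. Stack: [238, 2]
BINARY_OP << → 238 << 2 = 952. Stack: [952]
STORE_FAST w → w=952. Stack: []
LOAD_FAST_LOAD_FAST a,w → push 14,952. Stack: [14, 952]
BINARY_OP % → 14 % 952 = 14. Stack: [14]
STORE_FAST s → s=14. Stack: []
LOAD_FAST_LOAD_FAST s,s → push 14,14. Stack: [14, 14]
BINARY_OP * → 14 * 14 = 196. Stack: [196]
STORE_FAST n → n=196. Stack: []
LOAD_CONST → push 30. Stack: [30]
STORE_FAST x → x=30. Stack: []
LOAD_CONST → push 0. Stack: [0]
STORE_FAST n → n=0. Stack: []
LOAD_FAST_LOAD_FAST a,b → push 14,17. Stack: [14, 17]
BINARY_OP + → 14 + 17 = 31. Stack: [31]
STORE_FAST x → x=31. Stack: []
LOAD_FAST s → push 14. Stack: [14]
LOAD_CONST → push 7. Stack: [14, 7]
BINARY_OP + → 14 + 7 = 21. Stack: [21]
LOAD_FAST w → push 952. Stack: [21, 952]
BINARY_OP * → 21 * 952 = 19992. Stack: [19992]
STORE_FAST n → n=19992. Stack: []
LOAD_FAST x → push 31. Stack: [31]
LOAD_CONST → push 10. Stack: [31, 10]
BINARY_OP * → 31 * 10 = 310. Stack: [310]
LOAD_FAST x → push 31. Stack: [310, 31]
LOAD_CONST → push 8. Stack: [310, 31, 8]
BINARY_OP | → 31 | 8 = 31. Stack: [310, 31]
BINARY_OP - → 310 - 31 = 279. Stack: [279]
STORE_FAST v → v=279. Stack: []
LOAD_FAST v → push 279. Stack: [279]
RETURN_VALUE → return 279.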